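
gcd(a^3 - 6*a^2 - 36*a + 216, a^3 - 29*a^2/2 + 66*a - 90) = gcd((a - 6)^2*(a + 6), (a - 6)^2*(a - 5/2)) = a^2 - 12*a + 36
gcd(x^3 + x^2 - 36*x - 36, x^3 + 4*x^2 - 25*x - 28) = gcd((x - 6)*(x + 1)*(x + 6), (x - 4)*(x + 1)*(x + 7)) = x + 1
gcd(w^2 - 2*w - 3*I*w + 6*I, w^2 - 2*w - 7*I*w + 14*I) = w - 2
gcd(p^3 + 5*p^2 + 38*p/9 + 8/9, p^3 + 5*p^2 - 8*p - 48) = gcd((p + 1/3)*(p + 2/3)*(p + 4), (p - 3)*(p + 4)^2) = p + 4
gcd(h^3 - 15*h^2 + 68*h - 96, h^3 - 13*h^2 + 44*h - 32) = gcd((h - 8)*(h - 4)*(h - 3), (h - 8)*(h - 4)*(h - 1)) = h^2 - 12*h + 32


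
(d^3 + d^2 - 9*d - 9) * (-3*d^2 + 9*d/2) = -3*d^5 + 3*d^4/2 + 63*d^3/2 - 27*d^2/2 - 81*d/2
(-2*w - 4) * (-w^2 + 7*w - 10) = 2*w^3 - 10*w^2 - 8*w + 40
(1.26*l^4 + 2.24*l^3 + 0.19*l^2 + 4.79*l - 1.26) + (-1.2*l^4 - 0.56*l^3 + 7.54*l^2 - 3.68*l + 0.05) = 0.0600000000000001*l^4 + 1.68*l^3 + 7.73*l^2 + 1.11*l - 1.21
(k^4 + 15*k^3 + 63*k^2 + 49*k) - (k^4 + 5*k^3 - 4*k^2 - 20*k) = 10*k^3 + 67*k^2 + 69*k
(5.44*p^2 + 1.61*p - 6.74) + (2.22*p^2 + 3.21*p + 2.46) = 7.66*p^2 + 4.82*p - 4.28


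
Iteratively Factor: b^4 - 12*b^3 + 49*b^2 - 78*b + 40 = (b - 1)*(b^3 - 11*b^2 + 38*b - 40) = (b - 4)*(b - 1)*(b^2 - 7*b + 10) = (b - 4)*(b - 2)*(b - 1)*(b - 5)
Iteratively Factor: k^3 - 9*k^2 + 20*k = (k)*(k^2 - 9*k + 20) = k*(k - 5)*(k - 4)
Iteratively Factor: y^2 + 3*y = (y)*(y + 3)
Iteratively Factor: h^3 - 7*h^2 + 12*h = (h - 3)*(h^2 - 4*h) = (h - 4)*(h - 3)*(h)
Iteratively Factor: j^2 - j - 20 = (j + 4)*(j - 5)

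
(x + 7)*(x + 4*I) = x^2 + 7*x + 4*I*x + 28*I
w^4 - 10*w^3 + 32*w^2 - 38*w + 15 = (w - 5)*(w - 3)*(w - 1)^2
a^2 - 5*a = a*(a - 5)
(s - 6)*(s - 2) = s^2 - 8*s + 12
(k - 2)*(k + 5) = k^2 + 3*k - 10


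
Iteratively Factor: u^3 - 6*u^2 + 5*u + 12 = (u - 4)*(u^2 - 2*u - 3) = (u - 4)*(u - 3)*(u + 1)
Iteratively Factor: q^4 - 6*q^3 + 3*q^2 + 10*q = (q - 5)*(q^3 - q^2 - 2*q) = (q - 5)*(q + 1)*(q^2 - 2*q) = q*(q - 5)*(q + 1)*(q - 2)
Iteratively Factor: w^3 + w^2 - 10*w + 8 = (w + 4)*(w^2 - 3*w + 2) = (w - 2)*(w + 4)*(w - 1)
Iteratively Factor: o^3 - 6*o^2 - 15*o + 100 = (o - 5)*(o^2 - o - 20) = (o - 5)*(o + 4)*(o - 5)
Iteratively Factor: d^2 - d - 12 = (d + 3)*(d - 4)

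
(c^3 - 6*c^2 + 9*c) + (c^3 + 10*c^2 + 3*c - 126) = 2*c^3 + 4*c^2 + 12*c - 126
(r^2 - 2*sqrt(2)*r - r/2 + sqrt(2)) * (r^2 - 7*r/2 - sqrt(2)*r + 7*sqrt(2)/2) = r^4 - 3*sqrt(2)*r^3 - 4*r^3 + 23*r^2/4 + 12*sqrt(2)*r^2 - 16*r - 21*sqrt(2)*r/4 + 7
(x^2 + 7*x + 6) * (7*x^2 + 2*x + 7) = 7*x^4 + 51*x^3 + 63*x^2 + 61*x + 42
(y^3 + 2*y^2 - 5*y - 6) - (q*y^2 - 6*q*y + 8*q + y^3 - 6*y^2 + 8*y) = -q*y^2 + 6*q*y - 8*q + 8*y^2 - 13*y - 6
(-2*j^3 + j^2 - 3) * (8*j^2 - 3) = -16*j^5 + 8*j^4 + 6*j^3 - 27*j^2 + 9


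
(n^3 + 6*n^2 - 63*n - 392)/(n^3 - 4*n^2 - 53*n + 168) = (n + 7)/(n - 3)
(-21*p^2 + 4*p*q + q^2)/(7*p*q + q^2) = (-3*p + q)/q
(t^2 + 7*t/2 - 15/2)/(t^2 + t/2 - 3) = (t + 5)/(t + 2)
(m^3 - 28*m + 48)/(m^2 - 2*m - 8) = (m^2 + 4*m - 12)/(m + 2)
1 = 1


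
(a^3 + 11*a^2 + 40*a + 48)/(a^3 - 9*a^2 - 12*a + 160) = (a^2 + 7*a + 12)/(a^2 - 13*a + 40)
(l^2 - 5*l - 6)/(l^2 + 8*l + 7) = (l - 6)/(l + 7)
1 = 1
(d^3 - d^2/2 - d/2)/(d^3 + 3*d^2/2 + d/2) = (d - 1)/(d + 1)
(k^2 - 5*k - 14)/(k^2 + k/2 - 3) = 2*(k - 7)/(2*k - 3)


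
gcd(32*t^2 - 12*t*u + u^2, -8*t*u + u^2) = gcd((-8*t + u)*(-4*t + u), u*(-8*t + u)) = 8*t - u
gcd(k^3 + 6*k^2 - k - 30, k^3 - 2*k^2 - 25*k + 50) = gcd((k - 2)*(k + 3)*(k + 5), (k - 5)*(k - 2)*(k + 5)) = k^2 + 3*k - 10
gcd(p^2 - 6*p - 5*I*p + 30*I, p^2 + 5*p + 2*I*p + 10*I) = 1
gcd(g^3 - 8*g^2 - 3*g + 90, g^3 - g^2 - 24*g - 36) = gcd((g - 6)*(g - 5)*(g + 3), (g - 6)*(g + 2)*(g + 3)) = g^2 - 3*g - 18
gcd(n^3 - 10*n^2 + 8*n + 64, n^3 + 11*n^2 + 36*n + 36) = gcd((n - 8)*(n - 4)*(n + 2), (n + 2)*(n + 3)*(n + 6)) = n + 2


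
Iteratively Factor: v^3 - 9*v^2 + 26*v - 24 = (v - 4)*(v^2 - 5*v + 6) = (v - 4)*(v - 2)*(v - 3)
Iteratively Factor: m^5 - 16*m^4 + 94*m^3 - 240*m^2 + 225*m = (m - 5)*(m^4 - 11*m^3 + 39*m^2 - 45*m) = (m - 5)*(m - 3)*(m^3 - 8*m^2 + 15*m) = (m - 5)^2*(m - 3)*(m^2 - 3*m) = (m - 5)^2*(m - 3)^2*(m)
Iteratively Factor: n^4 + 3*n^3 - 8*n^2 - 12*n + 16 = (n - 2)*(n^3 + 5*n^2 + 2*n - 8) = (n - 2)*(n + 4)*(n^2 + n - 2) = (n - 2)*(n - 1)*(n + 4)*(n + 2)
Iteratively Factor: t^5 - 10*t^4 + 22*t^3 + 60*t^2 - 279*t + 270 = (t - 3)*(t^4 - 7*t^3 + t^2 + 63*t - 90) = (t - 3)*(t - 2)*(t^3 - 5*t^2 - 9*t + 45) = (t - 5)*(t - 3)*(t - 2)*(t^2 - 9) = (t - 5)*(t - 3)*(t - 2)*(t + 3)*(t - 3)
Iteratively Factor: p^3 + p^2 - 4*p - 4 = (p - 2)*(p^2 + 3*p + 2) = (p - 2)*(p + 2)*(p + 1)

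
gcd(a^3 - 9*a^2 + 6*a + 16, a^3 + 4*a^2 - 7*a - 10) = a^2 - a - 2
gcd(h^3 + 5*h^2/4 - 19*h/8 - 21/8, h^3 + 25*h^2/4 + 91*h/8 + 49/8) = h^2 + 11*h/4 + 7/4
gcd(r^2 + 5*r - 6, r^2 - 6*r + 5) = r - 1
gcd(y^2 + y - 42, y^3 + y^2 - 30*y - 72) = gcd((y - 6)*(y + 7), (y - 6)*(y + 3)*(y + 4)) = y - 6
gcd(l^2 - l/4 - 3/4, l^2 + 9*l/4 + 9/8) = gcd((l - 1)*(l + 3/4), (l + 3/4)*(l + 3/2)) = l + 3/4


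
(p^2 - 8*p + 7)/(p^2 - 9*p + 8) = (p - 7)/(p - 8)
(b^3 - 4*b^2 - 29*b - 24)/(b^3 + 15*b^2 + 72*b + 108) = (b^2 - 7*b - 8)/(b^2 + 12*b + 36)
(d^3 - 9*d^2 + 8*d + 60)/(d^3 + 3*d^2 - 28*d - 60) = (d - 6)/(d + 6)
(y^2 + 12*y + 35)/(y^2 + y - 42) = (y + 5)/(y - 6)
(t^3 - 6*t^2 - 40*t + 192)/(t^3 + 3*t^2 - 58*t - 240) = (t - 4)/(t + 5)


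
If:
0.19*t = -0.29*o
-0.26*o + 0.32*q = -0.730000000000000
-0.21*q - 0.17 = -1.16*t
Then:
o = 0.16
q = -2.15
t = -0.24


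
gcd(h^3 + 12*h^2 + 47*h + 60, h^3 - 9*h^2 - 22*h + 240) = h + 5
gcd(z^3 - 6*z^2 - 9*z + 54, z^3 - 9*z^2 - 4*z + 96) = z + 3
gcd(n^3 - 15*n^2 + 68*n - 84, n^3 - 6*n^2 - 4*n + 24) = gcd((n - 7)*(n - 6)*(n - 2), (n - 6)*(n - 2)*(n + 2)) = n^2 - 8*n + 12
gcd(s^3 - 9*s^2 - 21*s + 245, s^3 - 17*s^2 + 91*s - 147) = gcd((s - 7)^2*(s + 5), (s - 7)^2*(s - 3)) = s^2 - 14*s + 49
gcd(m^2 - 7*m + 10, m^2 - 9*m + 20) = m - 5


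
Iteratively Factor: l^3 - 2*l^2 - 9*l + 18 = (l + 3)*(l^2 - 5*l + 6) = (l - 3)*(l + 3)*(l - 2)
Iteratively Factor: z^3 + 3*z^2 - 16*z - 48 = (z + 3)*(z^2 - 16) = (z - 4)*(z + 3)*(z + 4)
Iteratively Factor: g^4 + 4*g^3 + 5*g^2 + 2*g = (g + 1)*(g^3 + 3*g^2 + 2*g) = (g + 1)*(g + 2)*(g^2 + g) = (g + 1)^2*(g + 2)*(g)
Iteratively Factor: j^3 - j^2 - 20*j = (j)*(j^2 - j - 20) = j*(j - 5)*(j + 4)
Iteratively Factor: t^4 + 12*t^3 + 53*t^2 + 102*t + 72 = (t + 3)*(t^3 + 9*t^2 + 26*t + 24) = (t + 3)*(t + 4)*(t^2 + 5*t + 6) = (t + 3)^2*(t + 4)*(t + 2)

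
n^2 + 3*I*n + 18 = (n - 3*I)*(n + 6*I)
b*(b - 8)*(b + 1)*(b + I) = b^4 - 7*b^3 + I*b^3 - 8*b^2 - 7*I*b^2 - 8*I*b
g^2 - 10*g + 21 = (g - 7)*(g - 3)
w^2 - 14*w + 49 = (w - 7)^2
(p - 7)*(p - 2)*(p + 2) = p^3 - 7*p^2 - 4*p + 28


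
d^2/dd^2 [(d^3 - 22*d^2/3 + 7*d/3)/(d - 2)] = 2*(3*d^3 - 18*d^2 + 36*d - 74)/(3*(d^3 - 6*d^2 + 12*d - 8))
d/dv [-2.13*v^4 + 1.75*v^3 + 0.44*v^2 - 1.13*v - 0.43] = -8.52*v^3 + 5.25*v^2 + 0.88*v - 1.13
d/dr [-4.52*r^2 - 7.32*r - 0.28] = -9.04*r - 7.32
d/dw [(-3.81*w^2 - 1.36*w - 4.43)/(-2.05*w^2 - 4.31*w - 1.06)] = (13.6331*w^2 - 10.0858*w - 17.6517)/(4.2025*w^4 + 17.671*w^3 + 22.9221*w^2 + 9.1372*w + 1.1236)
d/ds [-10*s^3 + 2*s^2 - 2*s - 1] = -30*s^2 + 4*s - 2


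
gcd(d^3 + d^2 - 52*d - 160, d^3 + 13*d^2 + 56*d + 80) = d^2 + 9*d + 20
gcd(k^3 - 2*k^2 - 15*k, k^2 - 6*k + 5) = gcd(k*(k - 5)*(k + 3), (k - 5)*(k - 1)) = k - 5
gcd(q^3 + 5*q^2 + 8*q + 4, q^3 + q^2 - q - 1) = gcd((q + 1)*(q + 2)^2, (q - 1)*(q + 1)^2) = q + 1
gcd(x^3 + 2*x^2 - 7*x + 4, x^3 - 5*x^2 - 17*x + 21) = x - 1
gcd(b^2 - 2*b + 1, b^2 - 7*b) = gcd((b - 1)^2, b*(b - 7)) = 1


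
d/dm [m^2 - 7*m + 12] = 2*m - 7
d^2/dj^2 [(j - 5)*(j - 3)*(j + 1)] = 6*j - 14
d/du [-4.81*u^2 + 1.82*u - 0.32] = 1.82 - 9.62*u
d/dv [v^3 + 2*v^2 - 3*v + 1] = 3*v^2 + 4*v - 3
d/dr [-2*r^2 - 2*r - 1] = -4*r - 2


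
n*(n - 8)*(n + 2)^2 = n^4 - 4*n^3 - 28*n^2 - 32*n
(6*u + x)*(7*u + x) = 42*u^2 + 13*u*x + x^2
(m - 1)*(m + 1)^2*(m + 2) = m^4 + 3*m^3 + m^2 - 3*m - 2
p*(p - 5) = p^2 - 5*p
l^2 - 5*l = l*(l - 5)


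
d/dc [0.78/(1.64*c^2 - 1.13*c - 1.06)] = (0.8814 - 2.5584*c)/(-1.64*c^2 + 1.13*c + 1.06)^2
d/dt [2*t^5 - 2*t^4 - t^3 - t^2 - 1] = t*(10*t^3 - 8*t^2 - 3*t - 2)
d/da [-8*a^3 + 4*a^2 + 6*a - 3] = -24*a^2 + 8*a + 6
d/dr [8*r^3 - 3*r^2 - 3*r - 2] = 24*r^2 - 6*r - 3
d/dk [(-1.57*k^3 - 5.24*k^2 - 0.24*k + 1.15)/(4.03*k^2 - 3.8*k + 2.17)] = (-6.3271*k^4 + 11.932*k^3 + 10.6585*k^2 - 32.0106*k + 3.8492)/(16.2409*k^4 - 30.628*k^3 + 31.9302*k^2 - 16.492*k + 4.7089)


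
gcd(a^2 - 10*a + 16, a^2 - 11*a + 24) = a - 8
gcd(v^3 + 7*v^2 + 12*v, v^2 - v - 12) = v + 3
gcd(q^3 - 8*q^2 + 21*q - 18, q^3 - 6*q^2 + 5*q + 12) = q - 3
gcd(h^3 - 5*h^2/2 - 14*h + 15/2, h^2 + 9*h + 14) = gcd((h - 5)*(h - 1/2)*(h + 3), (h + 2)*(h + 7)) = 1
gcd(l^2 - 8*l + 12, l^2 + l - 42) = l - 6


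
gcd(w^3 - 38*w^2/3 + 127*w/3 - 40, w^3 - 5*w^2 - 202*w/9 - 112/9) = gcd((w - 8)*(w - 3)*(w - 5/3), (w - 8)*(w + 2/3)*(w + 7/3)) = w - 8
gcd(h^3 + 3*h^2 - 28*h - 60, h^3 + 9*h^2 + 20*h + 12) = h^2 + 8*h + 12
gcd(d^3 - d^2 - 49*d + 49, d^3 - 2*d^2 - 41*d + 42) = d^2 - 8*d + 7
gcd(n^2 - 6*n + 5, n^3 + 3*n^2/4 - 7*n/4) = n - 1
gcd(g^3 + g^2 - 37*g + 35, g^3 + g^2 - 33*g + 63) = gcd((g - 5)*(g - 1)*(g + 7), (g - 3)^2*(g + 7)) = g + 7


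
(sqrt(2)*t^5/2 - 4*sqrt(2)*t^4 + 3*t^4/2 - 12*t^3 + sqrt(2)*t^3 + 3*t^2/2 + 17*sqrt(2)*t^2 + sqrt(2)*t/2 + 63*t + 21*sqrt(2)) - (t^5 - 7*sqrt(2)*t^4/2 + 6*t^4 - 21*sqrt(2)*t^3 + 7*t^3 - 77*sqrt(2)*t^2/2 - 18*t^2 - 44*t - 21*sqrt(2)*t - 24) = -t^5 + sqrt(2)*t^5/2 - 9*t^4/2 - sqrt(2)*t^4/2 - 19*t^3 + 22*sqrt(2)*t^3 + 39*t^2/2 + 111*sqrt(2)*t^2/2 + 43*sqrt(2)*t/2 + 107*t + 24 + 21*sqrt(2)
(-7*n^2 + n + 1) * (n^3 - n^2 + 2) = -7*n^5 + 8*n^4 - 15*n^2 + 2*n + 2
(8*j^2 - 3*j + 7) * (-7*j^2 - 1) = -56*j^4 + 21*j^3 - 57*j^2 + 3*j - 7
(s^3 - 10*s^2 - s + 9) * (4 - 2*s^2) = -2*s^5 + 20*s^4 + 6*s^3 - 58*s^2 - 4*s + 36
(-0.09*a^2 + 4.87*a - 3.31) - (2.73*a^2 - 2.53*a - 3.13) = -2.82*a^2 + 7.4*a - 0.18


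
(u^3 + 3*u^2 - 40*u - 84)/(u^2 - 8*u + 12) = (u^2 + 9*u + 14)/(u - 2)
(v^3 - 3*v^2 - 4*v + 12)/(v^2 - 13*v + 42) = (v^3 - 3*v^2 - 4*v + 12)/(v^2 - 13*v + 42)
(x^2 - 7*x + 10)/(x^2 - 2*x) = (x - 5)/x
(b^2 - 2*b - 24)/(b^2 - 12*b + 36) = (b + 4)/(b - 6)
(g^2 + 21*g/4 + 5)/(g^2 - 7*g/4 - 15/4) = (g + 4)/(g - 3)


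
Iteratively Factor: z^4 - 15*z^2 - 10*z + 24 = (z - 1)*(z^3 + z^2 - 14*z - 24) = (z - 1)*(z + 2)*(z^2 - z - 12) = (z - 4)*(z - 1)*(z + 2)*(z + 3)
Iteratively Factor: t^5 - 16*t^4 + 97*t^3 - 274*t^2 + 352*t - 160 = (t - 2)*(t^4 - 14*t^3 + 69*t^2 - 136*t + 80) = (t - 4)*(t - 2)*(t^3 - 10*t^2 + 29*t - 20) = (t - 4)*(t - 2)*(t - 1)*(t^2 - 9*t + 20) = (t - 4)^2*(t - 2)*(t - 1)*(t - 5)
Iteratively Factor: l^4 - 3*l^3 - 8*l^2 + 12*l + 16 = (l + 2)*(l^3 - 5*l^2 + 2*l + 8) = (l + 1)*(l + 2)*(l^2 - 6*l + 8) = (l - 2)*(l + 1)*(l + 2)*(l - 4)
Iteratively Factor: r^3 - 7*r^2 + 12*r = (r - 4)*(r^2 - 3*r) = r*(r - 4)*(r - 3)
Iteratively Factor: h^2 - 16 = (h + 4)*(h - 4)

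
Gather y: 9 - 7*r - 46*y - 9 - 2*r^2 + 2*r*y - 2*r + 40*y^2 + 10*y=-2*r^2 - 9*r + 40*y^2 + y*(2*r - 36)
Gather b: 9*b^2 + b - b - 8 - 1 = 9*b^2 - 9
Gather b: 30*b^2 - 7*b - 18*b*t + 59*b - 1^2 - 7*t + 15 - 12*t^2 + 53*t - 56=30*b^2 + b*(52 - 18*t) - 12*t^2 + 46*t - 42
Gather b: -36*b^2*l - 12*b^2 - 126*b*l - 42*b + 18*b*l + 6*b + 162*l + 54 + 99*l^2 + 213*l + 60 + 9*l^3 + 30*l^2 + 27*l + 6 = b^2*(-36*l - 12) + b*(-108*l - 36) + 9*l^3 + 129*l^2 + 402*l + 120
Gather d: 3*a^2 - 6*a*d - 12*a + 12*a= 3*a^2 - 6*a*d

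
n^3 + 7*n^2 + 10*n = n*(n + 2)*(n + 5)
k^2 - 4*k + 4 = (k - 2)^2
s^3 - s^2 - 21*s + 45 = (s - 3)^2*(s + 5)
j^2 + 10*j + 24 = (j + 4)*(j + 6)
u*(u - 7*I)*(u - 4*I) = u^3 - 11*I*u^2 - 28*u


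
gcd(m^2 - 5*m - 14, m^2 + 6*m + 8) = m + 2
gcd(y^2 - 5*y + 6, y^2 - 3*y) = y - 3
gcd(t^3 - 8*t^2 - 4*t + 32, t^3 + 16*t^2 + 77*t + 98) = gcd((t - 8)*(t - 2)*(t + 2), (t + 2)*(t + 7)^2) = t + 2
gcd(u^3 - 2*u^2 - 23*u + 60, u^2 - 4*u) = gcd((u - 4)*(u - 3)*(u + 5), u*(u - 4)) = u - 4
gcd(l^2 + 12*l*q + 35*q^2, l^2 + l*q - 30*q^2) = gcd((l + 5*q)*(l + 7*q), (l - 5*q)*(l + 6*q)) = 1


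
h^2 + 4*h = h*(h + 4)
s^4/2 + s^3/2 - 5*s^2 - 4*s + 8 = (s/2 + 1)*(s - 1)*(s - 2*sqrt(2))*(s + 2*sqrt(2))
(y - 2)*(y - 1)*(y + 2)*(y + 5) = y^4 + 4*y^3 - 9*y^2 - 16*y + 20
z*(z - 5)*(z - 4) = z^3 - 9*z^2 + 20*z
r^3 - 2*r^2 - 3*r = r*(r - 3)*(r + 1)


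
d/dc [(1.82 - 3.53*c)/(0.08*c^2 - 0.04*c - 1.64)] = (0.2824*c^2 - 0.2912*c + 5.862)/(0.0064*c^4 - 0.0064*c^3 - 0.2608*c^2 + 0.1312*c + 2.6896)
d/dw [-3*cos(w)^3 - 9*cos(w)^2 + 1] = 9*(cos(w) + 2)*sin(w)*cos(w)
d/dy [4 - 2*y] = -2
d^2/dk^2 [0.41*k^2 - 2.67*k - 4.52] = 0.820000000000000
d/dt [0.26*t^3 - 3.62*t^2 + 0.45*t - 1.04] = 0.78*t^2 - 7.24*t + 0.45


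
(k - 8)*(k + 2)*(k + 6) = k^3 - 52*k - 96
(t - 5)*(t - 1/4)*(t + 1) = t^3 - 17*t^2/4 - 4*t + 5/4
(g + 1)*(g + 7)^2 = g^3 + 15*g^2 + 63*g + 49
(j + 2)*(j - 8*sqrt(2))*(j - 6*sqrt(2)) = j^3 - 14*sqrt(2)*j^2 + 2*j^2 - 28*sqrt(2)*j + 96*j + 192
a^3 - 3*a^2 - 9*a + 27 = (a - 3)^2*(a + 3)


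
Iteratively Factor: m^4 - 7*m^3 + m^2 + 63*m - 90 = (m - 2)*(m^3 - 5*m^2 - 9*m + 45) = (m - 3)*(m - 2)*(m^2 - 2*m - 15) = (m - 3)*(m - 2)*(m + 3)*(m - 5)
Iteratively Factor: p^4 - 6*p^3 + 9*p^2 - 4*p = (p - 1)*(p^3 - 5*p^2 + 4*p) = p*(p - 1)*(p^2 - 5*p + 4) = p*(p - 1)^2*(p - 4)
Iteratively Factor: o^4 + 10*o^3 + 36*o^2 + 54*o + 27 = (o + 1)*(o^3 + 9*o^2 + 27*o + 27) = (o + 1)*(o + 3)*(o^2 + 6*o + 9) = (o + 1)*(o + 3)^2*(o + 3)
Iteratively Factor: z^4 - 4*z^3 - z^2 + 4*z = (z - 1)*(z^3 - 3*z^2 - 4*z) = (z - 4)*(z - 1)*(z^2 + z) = (z - 4)*(z - 1)*(z + 1)*(z)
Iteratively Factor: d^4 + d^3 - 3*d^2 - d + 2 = (d - 1)*(d^3 + 2*d^2 - d - 2) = (d - 1)^2*(d^2 + 3*d + 2) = (d - 1)^2*(d + 1)*(d + 2)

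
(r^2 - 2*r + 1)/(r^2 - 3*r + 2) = (r - 1)/(r - 2)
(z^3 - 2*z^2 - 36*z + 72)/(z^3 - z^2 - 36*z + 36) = (z - 2)/(z - 1)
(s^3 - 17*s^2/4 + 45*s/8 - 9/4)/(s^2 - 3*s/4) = s - 7/2 + 3/s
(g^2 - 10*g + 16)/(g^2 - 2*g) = (g - 8)/g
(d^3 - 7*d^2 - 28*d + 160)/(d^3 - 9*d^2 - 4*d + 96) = (d + 5)/(d + 3)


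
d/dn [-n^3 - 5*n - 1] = -3*n^2 - 5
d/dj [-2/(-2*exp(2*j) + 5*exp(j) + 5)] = (10 - 8*exp(j))*exp(j)/(-2*exp(2*j) + 5*exp(j) + 5)^2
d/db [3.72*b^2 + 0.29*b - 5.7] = 7.44*b + 0.29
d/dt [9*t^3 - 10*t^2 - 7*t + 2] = 27*t^2 - 20*t - 7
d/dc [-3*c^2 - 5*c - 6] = -6*c - 5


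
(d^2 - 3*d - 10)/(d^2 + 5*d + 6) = (d - 5)/(d + 3)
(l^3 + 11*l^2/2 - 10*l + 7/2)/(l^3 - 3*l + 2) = (l^2 + 13*l/2 - 7/2)/(l^2 + l - 2)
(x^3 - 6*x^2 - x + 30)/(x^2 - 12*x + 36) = (x^3 - 6*x^2 - x + 30)/(x^2 - 12*x + 36)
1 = 1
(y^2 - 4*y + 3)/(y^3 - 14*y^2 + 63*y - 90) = (y - 1)/(y^2 - 11*y + 30)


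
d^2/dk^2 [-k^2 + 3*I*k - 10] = -2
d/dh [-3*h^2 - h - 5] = -6*h - 1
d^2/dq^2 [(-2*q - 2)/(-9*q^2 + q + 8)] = 4*((-27*q - 8)*(-9*q^2 + q + 8) - (q + 1)*(18*q - 1)^2)/(-9*q^2 + q + 8)^3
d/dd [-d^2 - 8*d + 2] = -2*d - 8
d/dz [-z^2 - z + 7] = -2*z - 1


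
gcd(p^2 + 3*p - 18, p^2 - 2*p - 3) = p - 3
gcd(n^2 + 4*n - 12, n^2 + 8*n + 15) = 1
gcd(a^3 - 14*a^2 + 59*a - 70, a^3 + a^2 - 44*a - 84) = a - 7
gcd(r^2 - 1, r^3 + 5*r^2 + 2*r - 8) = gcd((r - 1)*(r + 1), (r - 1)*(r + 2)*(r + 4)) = r - 1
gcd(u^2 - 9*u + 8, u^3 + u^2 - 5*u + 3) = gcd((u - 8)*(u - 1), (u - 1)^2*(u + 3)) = u - 1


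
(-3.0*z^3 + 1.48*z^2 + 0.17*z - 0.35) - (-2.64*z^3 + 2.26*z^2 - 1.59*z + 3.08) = -0.36*z^3 - 0.78*z^2 + 1.76*z - 3.43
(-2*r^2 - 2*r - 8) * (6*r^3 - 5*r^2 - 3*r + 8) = -12*r^5 - 2*r^4 - 32*r^3 + 30*r^2 + 8*r - 64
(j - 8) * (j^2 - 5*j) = j^3 - 13*j^2 + 40*j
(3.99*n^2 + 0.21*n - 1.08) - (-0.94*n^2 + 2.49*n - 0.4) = 4.93*n^2 - 2.28*n - 0.68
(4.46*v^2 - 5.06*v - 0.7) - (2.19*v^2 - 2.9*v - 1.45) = 2.27*v^2 - 2.16*v + 0.75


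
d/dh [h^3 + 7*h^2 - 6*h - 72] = 3*h^2 + 14*h - 6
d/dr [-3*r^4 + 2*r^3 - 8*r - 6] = -12*r^3 + 6*r^2 - 8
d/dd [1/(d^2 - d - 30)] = (1 - 2*d)/(-d^2 + d + 30)^2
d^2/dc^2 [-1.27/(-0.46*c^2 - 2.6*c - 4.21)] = (-0.537464*c^2 - 3.03784*c + 1.27*(0.92*c + 2.6)*(1.84*c + 5.2) - 4.918964)/(0.46*c^2 + 2.6*c + 4.21)^3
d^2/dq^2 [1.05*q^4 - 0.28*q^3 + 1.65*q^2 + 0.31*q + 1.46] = 12.6*q^2 - 1.68*q + 3.3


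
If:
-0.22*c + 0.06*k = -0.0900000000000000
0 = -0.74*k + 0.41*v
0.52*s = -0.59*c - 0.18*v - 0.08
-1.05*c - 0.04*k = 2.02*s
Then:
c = 0.27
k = -0.52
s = -0.13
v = -0.95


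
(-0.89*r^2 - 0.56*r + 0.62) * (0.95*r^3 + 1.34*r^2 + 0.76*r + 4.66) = -0.8455*r^5 - 1.7246*r^4 - 0.8378*r^3 - 3.7422*r^2 - 2.1384*r + 2.8892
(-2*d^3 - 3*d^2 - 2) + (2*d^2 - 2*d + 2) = -2*d^3 - d^2 - 2*d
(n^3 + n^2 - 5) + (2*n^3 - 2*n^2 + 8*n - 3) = 3*n^3 - n^2 + 8*n - 8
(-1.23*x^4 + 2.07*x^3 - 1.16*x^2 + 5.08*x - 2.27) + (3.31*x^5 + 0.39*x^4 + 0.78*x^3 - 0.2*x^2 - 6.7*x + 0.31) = 3.31*x^5 - 0.84*x^4 + 2.85*x^3 - 1.36*x^2 - 1.62*x - 1.96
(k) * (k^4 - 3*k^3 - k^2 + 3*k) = k^5 - 3*k^4 - k^3 + 3*k^2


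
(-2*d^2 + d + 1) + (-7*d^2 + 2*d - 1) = -9*d^2 + 3*d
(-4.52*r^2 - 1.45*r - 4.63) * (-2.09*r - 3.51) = 9.4468*r^3 + 18.8957*r^2 + 14.7662*r + 16.2513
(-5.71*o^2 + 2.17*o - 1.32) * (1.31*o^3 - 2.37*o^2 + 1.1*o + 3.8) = -7.4801*o^5 + 16.3754*o^4 - 13.1531*o^3 - 16.1826*o^2 + 6.794*o - 5.016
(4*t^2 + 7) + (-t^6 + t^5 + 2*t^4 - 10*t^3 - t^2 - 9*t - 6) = -t^6 + t^5 + 2*t^4 - 10*t^3 + 3*t^2 - 9*t + 1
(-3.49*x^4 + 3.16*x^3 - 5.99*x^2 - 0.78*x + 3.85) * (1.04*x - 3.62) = -3.6296*x^5 + 15.9202*x^4 - 17.6688*x^3 + 20.8726*x^2 + 6.8276*x - 13.937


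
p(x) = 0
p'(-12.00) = 0.00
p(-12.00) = 0.00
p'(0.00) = 0.00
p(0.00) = 0.00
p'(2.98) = 0.00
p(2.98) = 0.00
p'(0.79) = 0.00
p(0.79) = 0.00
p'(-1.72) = 0.00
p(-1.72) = 0.00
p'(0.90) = 0.00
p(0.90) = 0.00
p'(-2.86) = 0.00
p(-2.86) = 0.00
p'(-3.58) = 0.00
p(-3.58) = 0.00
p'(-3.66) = 0.00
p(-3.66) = 0.00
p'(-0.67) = 0.00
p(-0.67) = 0.00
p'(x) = 0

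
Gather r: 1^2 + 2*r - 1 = 2*r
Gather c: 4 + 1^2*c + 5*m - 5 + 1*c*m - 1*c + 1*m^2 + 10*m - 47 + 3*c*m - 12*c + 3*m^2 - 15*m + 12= c*(4*m - 12) + 4*m^2 - 36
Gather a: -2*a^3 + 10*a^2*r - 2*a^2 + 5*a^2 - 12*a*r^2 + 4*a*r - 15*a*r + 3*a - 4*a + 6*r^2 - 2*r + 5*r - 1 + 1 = -2*a^3 + a^2*(10*r + 3) + a*(-12*r^2 - 11*r - 1) + 6*r^2 + 3*r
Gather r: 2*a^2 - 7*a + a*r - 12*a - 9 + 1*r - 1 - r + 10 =2*a^2 + a*r - 19*a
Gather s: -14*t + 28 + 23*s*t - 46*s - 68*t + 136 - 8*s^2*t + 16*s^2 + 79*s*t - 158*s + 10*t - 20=s^2*(16 - 8*t) + s*(102*t - 204) - 72*t + 144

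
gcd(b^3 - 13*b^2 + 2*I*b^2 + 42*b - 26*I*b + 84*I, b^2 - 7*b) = b - 7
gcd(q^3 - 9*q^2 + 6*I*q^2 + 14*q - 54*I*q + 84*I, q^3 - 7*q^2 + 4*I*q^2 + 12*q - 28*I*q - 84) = q^2 + q*(-7 + 6*I) - 42*I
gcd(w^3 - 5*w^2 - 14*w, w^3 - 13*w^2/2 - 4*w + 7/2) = w - 7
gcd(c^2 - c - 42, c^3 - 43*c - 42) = c^2 - c - 42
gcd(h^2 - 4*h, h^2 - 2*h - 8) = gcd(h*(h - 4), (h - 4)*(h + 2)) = h - 4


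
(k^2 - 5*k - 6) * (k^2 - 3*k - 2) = k^4 - 8*k^3 + 7*k^2 + 28*k + 12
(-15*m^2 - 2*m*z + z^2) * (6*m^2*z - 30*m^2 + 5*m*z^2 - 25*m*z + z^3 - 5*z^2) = -90*m^4*z + 450*m^4 - 87*m^3*z^2 + 435*m^3*z - 19*m^2*z^3 + 95*m^2*z^2 + 3*m*z^4 - 15*m*z^3 + z^5 - 5*z^4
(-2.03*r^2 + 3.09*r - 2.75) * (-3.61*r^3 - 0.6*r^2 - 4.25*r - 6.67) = 7.3283*r^5 - 9.9369*r^4 + 16.701*r^3 + 2.0576*r^2 - 8.9228*r + 18.3425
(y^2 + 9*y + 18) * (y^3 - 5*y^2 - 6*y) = y^5 + 4*y^4 - 33*y^3 - 144*y^2 - 108*y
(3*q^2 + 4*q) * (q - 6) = 3*q^3 - 14*q^2 - 24*q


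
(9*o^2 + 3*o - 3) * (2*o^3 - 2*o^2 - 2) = 18*o^5 - 12*o^4 - 12*o^3 - 12*o^2 - 6*o + 6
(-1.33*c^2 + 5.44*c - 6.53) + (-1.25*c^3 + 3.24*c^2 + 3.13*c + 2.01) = -1.25*c^3 + 1.91*c^2 + 8.57*c - 4.52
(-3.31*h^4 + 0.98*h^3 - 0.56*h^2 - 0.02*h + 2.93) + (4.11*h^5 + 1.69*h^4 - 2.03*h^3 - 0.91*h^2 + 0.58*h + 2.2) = 4.11*h^5 - 1.62*h^4 - 1.05*h^3 - 1.47*h^2 + 0.56*h + 5.13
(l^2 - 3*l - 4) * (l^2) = l^4 - 3*l^3 - 4*l^2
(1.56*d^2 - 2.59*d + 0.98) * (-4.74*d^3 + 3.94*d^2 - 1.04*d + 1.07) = -7.3944*d^5 + 18.423*d^4 - 16.4722*d^3 + 8.224*d^2 - 3.7905*d + 1.0486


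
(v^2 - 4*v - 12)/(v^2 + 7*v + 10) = (v - 6)/(v + 5)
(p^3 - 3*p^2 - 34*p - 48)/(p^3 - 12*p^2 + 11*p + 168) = (p + 2)/(p - 7)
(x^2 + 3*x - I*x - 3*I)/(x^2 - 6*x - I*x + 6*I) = (x + 3)/(x - 6)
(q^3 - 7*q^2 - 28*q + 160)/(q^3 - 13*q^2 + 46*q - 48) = (q^2 + q - 20)/(q^2 - 5*q + 6)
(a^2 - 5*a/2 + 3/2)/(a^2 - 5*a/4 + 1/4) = 2*(2*a - 3)/(4*a - 1)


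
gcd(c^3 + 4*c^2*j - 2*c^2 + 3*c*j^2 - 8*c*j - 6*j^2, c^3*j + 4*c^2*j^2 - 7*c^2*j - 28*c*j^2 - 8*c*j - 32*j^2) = 1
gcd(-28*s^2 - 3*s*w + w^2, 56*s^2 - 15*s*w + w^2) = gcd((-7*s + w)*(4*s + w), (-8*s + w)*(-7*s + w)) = 7*s - w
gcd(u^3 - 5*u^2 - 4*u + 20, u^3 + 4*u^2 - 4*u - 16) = u^2 - 4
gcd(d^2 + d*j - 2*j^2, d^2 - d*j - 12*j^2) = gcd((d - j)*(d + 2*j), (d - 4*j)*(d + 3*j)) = 1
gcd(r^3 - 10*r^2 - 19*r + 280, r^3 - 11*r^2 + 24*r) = r - 8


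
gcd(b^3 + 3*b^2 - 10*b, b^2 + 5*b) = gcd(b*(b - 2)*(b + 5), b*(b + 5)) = b^2 + 5*b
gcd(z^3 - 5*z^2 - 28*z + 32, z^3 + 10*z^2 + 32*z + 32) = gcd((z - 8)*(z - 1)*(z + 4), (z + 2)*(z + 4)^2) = z + 4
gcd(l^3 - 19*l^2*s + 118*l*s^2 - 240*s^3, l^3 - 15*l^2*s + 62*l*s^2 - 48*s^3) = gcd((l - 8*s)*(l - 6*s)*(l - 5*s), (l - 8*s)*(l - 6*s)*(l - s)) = l^2 - 14*l*s + 48*s^2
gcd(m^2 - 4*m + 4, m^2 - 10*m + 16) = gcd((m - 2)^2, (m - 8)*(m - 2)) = m - 2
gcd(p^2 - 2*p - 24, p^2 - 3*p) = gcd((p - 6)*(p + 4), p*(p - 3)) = 1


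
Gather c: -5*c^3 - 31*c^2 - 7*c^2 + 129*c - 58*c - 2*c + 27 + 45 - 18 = -5*c^3 - 38*c^2 + 69*c + 54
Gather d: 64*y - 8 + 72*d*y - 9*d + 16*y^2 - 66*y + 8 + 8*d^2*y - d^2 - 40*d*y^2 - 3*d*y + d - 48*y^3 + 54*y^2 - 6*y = d^2*(8*y - 1) + d*(-40*y^2 + 69*y - 8) - 48*y^3 + 70*y^2 - 8*y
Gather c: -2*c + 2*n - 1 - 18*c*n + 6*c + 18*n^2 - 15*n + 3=c*(4 - 18*n) + 18*n^2 - 13*n + 2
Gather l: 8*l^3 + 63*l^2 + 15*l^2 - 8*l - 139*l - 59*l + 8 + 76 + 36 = 8*l^3 + 78*l^2 - 206*l + 120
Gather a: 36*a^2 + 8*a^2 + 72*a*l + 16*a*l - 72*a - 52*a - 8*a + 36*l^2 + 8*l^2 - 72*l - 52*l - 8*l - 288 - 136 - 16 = 44*a^2 + a*(88*l - 132) + 44*l^2 - 132*l - 440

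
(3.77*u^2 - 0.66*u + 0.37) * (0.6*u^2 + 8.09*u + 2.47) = 2.262*u^4 + 30.1033*u^3 + 4.1945*u^2 + 1.3631*u + 0.9139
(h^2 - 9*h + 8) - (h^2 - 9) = 17 - 9*h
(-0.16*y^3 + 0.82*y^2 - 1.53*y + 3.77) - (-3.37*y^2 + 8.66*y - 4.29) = -0.16*y^3 + 4.19*y^2 - 10.19*y + 8.06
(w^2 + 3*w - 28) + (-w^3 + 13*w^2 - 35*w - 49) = -w^3 + 14*w^2 - 32*w - 77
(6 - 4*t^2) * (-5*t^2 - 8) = 20*t^4 + 2*t^2 - 48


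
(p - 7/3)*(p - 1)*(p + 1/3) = p^3 - 3*p^2 + 11*p/9 + 7/9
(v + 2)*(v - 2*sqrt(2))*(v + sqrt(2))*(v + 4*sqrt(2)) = v^4 + 2*v^3 + 3*sqrt(2)*v^3 - 12*v^2 + 6*sqrt(2)*v^2 - 24*v - 16*sqrt(2)*v - 32*sqrt(2)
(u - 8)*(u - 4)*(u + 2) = u^3 - 10*u^2 + 8*u + 64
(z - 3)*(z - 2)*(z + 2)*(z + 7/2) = z^4 + z^3/2 - 29*z^2/2 - 2*z + 42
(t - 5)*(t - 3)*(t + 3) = t^3 - 5*t^2 - 9*t + 45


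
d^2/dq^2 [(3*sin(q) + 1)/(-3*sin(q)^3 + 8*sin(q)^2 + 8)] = (-108*sin(q)^7 + 135*sin(q)^6 + 234*sin(q)^5 - 1516*sin(q)^4 + 936*sin(q)^3 + 1504*sin(q)^2 - 1200*sin(q) - 128)/(-3*sin(q)^3 + 8*sin(q)^2 + 8)^3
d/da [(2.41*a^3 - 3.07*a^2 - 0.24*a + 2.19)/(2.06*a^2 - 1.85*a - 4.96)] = (4.9646*a^4 - 8.917*a^3 - 29.6869*a^2 + 21.4316*a + 5.2419)/(4.2436*a^4 - 7.622*a^3 - 17.0127*a^2 + 18.352*a + 24.6016)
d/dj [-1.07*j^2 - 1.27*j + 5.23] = -2.14*j - 1.27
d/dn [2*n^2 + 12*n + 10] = 4*n + 12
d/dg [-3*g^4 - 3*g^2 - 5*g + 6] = -12*g^3 - 6*g - 5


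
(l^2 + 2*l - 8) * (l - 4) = l^3 - 2*l^2 - 16*l + 32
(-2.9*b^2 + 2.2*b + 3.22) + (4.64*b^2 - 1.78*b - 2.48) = 1.74*b^2 + 0.42*b + 0.74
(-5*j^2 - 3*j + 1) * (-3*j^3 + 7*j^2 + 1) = 15*j^5 - 26*j^4 - 24*j^3 + 2*j^2 - 3*j + 1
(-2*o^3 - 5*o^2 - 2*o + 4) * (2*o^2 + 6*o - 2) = -4*o^5 - 22*o^4 - 30*o^3 + 6*o^2 + 28*o - 8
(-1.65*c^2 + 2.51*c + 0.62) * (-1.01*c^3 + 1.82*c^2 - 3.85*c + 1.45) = 1.6665*c^5 - 5.5381*c^4 + 10.2945*c^3 - 10.9276*c^2 + 1.2525*c + 0.899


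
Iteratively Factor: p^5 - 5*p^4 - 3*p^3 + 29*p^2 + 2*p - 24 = (p - 1)*(p^4 - 4*p^3 - 7*p^2 + 22*p + 24) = (p - 3)*(p - 1)*(p^3 - p^2 - 10*p - 8) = (p - 3)*(p - 1)*(p + 1)*(p^2 - 2*p - 8) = (p - 4)*(p - 3)*(p - 1)*(p + 1)*(p + 2)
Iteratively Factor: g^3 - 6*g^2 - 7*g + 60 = (g - 5)*(g^2 - g - 12) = (g - 5)*(g + 3)*(g - 4)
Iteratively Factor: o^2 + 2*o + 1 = (o + 1)*(o + 1)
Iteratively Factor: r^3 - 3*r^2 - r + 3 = (r + 1)*(r^2 - 4*r + 3) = (r - 3)*(r + 1)*(r - 1)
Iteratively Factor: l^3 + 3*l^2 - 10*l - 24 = (l - 3)*(l^2 + 6*l + 8) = (l - 3)*(l + 2)*(l + 4)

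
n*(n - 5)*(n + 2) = n^3 - 3*n^2 - 10*n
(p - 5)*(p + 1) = p^2 - 4*p - 5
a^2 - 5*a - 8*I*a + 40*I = (a - 5)*(a - 8*I)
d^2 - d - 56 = (d - 8)*(d + 7)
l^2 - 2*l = l*(l - 2)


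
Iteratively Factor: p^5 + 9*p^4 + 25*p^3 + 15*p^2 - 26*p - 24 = (p - 1)*(p^4 + 10*p^3 + 35*p^2 + 50*p + 24) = (p - 1)*(p + 2)*(p^3 + 8*p^2 + 19*p + 12) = (p - 1)*(p + 2)*(p + 4)*(p^2 + 4*p + 3) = (p - 1)*(p + 2)*(p + 3)*(p + 4)*(p + 1)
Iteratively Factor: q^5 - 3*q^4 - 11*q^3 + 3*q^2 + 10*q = (q - 1)*(q^4 - 2*q^3 - 13*q^2 - 10*q) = q*(q - 1)*(q^3 - 2*q^2 - 13*q - 10) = q*(q - 5)*(q - 1)*(q^2 + 3*q + 2) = q*(q - 5)*(q - 1)*(q + 2)*(q + 1)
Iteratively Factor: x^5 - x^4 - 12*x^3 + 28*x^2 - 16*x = (x)*(x^4 - x^3 - 12*x^2 + 28*x - 16) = x*(x + 4)*(x^3 - 5*x^2 + 8*x - 4) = x*(x - 2)*(x + 4)*(x^2 - 3*x + 2) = x*(x - 2)*(x - 1)*(x + 4)*(x - 2)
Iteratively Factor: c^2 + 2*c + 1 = (c + 1)*(c + 1)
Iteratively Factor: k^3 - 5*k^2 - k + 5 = (k - 1)*(k^2 - 4*k - 5) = (k - 5)*(k - 1)*(k + 1)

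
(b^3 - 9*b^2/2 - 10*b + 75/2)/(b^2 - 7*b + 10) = (2*b^2 + b - 15)/(2*(b - 2))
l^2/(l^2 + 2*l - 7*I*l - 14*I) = l^2/(l^2 + l*(2 - 7*I) - 14*I)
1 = 1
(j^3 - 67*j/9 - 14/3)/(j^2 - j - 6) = (j^2 + 3*j + 14/9)/(j + 2)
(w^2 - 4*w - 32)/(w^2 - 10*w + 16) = (w + 4)/(w - 2)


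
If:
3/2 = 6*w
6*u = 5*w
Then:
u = 5/24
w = 1/4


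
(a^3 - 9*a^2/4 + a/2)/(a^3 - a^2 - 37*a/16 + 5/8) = 4*a/(4*a + 5)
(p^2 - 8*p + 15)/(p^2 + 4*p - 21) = (p - 5)/(p + 7)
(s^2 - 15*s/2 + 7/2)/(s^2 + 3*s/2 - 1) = (s - 7)/(s + 2)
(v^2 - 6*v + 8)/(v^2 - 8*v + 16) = (v - 2)/(v - 4)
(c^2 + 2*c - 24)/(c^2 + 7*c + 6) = (c - 4)/(c + 1)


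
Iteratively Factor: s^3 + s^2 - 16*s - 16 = (s + 4)*(s^2 - 3*s - 4) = (s - 4)*(s + 4)*(s + 1)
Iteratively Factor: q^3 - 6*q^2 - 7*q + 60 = (q - 5)*(q^2 - q - 12) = (q - 5)*(q + 3)*(q - 4)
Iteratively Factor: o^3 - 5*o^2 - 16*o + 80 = (o - 4)*(o^2 - o - 20) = (o - 4)*(o + 4)*(o - 5)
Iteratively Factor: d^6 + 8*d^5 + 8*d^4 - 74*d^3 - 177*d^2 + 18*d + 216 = (d + 3)*(d^5 + 5*d^4 - 7*d^3 - 53*d^2 - 18*d + 72) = (d - 3)*(d + 3)*(d^4 + 8*d^3 + 17*d^2 - 2*d - 24) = (d - 3)*(d + 3)^2*(d^3 + 5*d^2 + 2*d - 8) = (d - 3)*(d + 2)*(d + 3)^2*(d^2 + 3*d - 4) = (d - 3)*(d + 2)*(d + 3)^2*(d + 4)*(d - 1)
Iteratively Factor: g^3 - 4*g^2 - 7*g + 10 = (g + 2)*(g^2 - 6*g + 5) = (g - 1)*(g + 2)*(g - 5)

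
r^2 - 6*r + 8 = (r - 4)*(r - 2)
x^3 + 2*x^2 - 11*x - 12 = (x - 3)*(x + 1)*(x + 4)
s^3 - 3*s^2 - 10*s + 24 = (s - 4)*(s - 2)*(s + 3)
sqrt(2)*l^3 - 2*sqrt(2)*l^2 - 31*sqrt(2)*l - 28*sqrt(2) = (l - 7)*(l + 4)*(sqrt(2)*l + sqrt(2))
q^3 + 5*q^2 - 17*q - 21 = (q - 3)*(q + 1)*(q + 7)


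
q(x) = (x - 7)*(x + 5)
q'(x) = 2*x - 2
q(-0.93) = -32.28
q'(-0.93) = -3.86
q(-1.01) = -31.96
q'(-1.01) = -4.02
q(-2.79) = -21.64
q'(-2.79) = -7.58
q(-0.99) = -32.04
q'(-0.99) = -3.98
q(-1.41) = -30.19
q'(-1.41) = -4.82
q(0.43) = -35.68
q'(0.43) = -1.14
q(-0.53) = -33.66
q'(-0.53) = -3.06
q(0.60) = -35.84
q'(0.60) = -0.80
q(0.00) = -35.00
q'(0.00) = -2.00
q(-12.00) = 133.00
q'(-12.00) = -26.00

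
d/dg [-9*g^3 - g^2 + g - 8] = -27*g^2 - 2*g + 1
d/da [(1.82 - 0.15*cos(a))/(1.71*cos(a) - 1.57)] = 2.8767*sin(a)/(1.71*cos(a) - 1.57)^2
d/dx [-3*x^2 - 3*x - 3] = -6*x - 3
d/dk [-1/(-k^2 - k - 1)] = (-2*k - 1)/(k^2 + k + 1)^2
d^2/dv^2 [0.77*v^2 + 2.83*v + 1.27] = 1.54000000000000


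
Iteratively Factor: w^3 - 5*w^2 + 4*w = (w)*(w^2 - 5*w + 4) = w*(w - 1)*(w - 4)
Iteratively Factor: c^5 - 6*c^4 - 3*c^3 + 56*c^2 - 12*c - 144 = (c + 2)*(c^4 - 8*c^3 + 13*c^2 + 30*c - 72) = (c + 2)^2*(c^3 - 10*c^2 + 33*c - 36) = (c - 3)*(c + 2)^2*(c^2 - 7*c + 12) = (c - 3)^2*(c + 2)^2*(c - 4)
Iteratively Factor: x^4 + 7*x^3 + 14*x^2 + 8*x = (x + 1)*(x^3 + 6*x^2 + 8*x) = x*(x + 1)*(x^2 + 6*x + 8) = x*(x + 1)*(x + 2)*(x + 4)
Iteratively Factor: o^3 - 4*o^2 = (o)*(o^2 - 4*o) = o*(o - 4)*(o)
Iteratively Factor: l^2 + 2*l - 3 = (l - 1)*(l + 3)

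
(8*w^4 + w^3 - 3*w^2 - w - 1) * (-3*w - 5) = -24*w^5 - 43*w^4 + 4*w^3 + 18*w^2 + 8*w + 5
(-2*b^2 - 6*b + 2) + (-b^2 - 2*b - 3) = -3*b^2 - 8*b - 1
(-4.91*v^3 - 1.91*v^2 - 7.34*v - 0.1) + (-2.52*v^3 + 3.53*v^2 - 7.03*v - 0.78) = -7.43*v^3 + 1.62*v^2 - 14.37*v - 0.88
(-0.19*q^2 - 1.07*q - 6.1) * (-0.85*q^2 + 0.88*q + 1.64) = 0.1615*q^4 + 0.7423*q^3 + 3.9318*q^2 - 7.1228*q - 10.004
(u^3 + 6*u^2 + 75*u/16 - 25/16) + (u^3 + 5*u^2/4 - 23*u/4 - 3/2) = 2*u^3 + 29*u^2/4 - 17*u/16 - 49/16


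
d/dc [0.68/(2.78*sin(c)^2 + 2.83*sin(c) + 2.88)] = -(3.7808*sin(c) + 1.9244)*cos(c)/(2.78*sin(c)^2 + 2.83*sin(c) + 2.88)^2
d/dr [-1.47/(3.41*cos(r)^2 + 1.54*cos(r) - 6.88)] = -(10.0254*cos(r) + 2.2638)*sin(r)/(3.41*cos(r)^2 + 1.54*cos(r) - 6.88)^2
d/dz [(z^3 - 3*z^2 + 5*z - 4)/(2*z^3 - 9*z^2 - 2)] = (-3*z^4 - 20*z^3 + 63*z^2 - 60*z - 10)/(4*z^6 - 36*z^5 + 81*z^4 - 8*z^3 + 36*z^2 + 4)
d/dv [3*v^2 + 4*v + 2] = 6*v + 4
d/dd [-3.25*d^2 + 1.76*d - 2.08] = 1.76 - 6.5*d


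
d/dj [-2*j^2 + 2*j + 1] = 2 - 4*j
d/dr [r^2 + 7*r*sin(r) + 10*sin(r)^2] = 7*r*cos(r) + 2*r + 7*sin(r) + 10*sin(2*r)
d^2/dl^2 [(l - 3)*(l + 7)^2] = 6*l + 22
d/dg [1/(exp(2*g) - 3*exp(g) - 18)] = (3 - 2*exp(g))*exp(g)/(-exp(2*g) + 3*exp(g) + 18)^2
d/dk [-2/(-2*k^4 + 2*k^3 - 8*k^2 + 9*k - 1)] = 2*(-8*k^3 + 6*k^2 - 16*k + 9)/(2*k^4 - 2*k^3 + 8*k^2 - 9*k + 1)^2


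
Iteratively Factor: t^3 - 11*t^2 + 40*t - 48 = (t - 4)*(t^2 - 7*t + 12) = (t - 4)^2*(t - 3)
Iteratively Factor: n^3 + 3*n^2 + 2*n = (n)*(n^2 + 3*n + 2) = n*(n + 2)*(n + 1)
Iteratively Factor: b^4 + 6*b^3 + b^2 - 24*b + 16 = (b - 1)*(b^3 + 7*b^2 + 8*b - 16) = (b - 1)*(b + 4)*(b^2 + 3*b - 4) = (b - 1)^2*(b + 4)*(b + 4)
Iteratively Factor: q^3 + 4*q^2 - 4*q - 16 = (q - 2)*(q^2 + 6*q + 8) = (q - 2)*(q + 2)*(q + 4)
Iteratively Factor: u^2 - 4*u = (u)*(u - 4)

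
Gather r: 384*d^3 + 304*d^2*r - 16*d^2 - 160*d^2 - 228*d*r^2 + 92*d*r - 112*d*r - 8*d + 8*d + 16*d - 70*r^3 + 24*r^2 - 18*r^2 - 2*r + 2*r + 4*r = 384*d^3 - 176*d^2 + 16*d - 70*r^3 + r^2*(6 - 228*d) + r*(304*d^2 - 20*d + 4)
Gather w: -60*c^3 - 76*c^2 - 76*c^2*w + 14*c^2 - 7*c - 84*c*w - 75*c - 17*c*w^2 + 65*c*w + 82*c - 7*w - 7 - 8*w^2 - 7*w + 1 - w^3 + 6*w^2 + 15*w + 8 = -60*c^3 - 62*c^2 - w^3 + w^2*(-17*c - 2) + w*(-76*c^2 - 19*c + 1) + 2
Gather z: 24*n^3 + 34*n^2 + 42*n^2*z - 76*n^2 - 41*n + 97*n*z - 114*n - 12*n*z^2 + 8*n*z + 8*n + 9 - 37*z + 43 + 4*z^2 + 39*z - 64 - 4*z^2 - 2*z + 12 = 24*n^3 - 42*n^2 - 12*n*z^2 - 147*n + z*(42*n^2 + 105*n)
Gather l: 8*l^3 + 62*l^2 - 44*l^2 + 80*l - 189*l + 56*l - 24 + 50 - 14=8*l^3 + 18*l^2 - 53*l + 12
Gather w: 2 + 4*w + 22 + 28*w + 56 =32*w + 80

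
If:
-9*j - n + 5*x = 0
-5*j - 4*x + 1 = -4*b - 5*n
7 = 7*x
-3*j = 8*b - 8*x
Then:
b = 167/206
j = 52/103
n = 47/103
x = 1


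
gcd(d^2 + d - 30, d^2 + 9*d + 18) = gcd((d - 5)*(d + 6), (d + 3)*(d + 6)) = d + 6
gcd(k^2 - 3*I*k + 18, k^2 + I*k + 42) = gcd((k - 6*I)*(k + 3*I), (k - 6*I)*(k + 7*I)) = k - 6*I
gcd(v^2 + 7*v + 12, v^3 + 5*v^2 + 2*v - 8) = v + 4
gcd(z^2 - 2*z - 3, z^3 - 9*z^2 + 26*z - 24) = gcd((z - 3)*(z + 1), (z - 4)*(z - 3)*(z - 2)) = z - 3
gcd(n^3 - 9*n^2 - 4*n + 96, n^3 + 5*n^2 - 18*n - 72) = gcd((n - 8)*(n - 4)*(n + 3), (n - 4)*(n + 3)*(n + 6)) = n^2 - n - 12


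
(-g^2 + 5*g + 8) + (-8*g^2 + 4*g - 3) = -9*g^2 + 9*g + 5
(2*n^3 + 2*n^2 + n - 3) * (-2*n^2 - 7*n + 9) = -4*n^5 - 18*n^4 + 2*n^3 + 17*n^2 + 30*n - 27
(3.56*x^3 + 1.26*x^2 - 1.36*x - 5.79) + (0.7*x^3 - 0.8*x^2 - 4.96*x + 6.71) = 4.26*x^3 + 0.46*x^2 - 6.32*x + 0.92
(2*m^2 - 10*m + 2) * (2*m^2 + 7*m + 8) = 4*m^4 - 6*m^3 - 50*m^2 - 66*m + 16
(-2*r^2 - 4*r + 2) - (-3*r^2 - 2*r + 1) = r^2 - 2*r + 1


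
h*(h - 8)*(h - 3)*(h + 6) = h^4 - 5*h^3 - 42*h^2 + 144*h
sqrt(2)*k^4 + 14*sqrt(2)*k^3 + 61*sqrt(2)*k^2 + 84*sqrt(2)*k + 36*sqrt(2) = (k + 1)*(k + 6)^2*(sqrt(2)*k + sqrt(2))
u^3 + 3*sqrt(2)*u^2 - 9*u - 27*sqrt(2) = (u - 3)*(u + 3)*(u + 3*sqrt(2))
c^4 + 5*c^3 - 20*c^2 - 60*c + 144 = (c - 3)*(c - 2)*(c + 4)*(c + 6)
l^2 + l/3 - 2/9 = (l - 1/3)*(l + 2/3)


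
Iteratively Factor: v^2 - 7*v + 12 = (v - 4)*(v - 3)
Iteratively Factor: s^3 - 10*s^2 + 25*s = (s - 5)*(s^2 - 5*s) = (s - 5)^2*(s)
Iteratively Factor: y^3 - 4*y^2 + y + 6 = (y - 3)*(y^2 - y - 2) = (y - 3)*(y + 1)*(y - 2)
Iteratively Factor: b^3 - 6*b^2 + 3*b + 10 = (b - 5)*(b^2 - b - 2) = (b - 5)*(b - 2)*(b + 1)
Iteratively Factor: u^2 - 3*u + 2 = (u - 1)*(u - 2)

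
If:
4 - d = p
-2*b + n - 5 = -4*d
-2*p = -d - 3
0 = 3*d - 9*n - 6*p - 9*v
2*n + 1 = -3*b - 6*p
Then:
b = -5/3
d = 5/3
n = -5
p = 7/3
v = 4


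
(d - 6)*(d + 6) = d^2 - 36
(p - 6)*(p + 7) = p^2 + p - 42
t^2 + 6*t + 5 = (t + 1)*(t + 5)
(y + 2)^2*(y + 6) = y^3 + 10*y^2 + 28*y + 24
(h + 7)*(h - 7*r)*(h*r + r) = h^3*r - 7*h^2*r^2 + 8*h^2*r - 56*h*r^2 + 7*h*r - 49*r^2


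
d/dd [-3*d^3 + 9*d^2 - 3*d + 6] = -9*d^2 + 18*d - 3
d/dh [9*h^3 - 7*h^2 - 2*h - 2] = 27*h^2 - 14*h - 2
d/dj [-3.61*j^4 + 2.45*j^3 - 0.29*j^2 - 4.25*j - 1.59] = -14.44*j^3 + 7.35*j^2 - 0.58*j - 4.25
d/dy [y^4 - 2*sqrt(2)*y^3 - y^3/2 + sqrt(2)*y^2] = y*(8*y^2 - 12*sqrt(2)*y - 3*y + 4*sqrt(2))/2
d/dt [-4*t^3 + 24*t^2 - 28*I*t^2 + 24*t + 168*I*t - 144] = -12*t^2 + t*(48 - 56*I) + 24 + 168*I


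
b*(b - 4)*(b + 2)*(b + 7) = b^4 + 5*b^3 - 22*b^2 - 56*b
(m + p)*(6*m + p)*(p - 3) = 6*m^2*p - 18*m^2 + 7*m*p^2 - 21*m*p + p^3 - 3*p^2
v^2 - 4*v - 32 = (v - 8)*(v + 4)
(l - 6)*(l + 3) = l^2 - 3*l - 18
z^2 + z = z*(z + 1)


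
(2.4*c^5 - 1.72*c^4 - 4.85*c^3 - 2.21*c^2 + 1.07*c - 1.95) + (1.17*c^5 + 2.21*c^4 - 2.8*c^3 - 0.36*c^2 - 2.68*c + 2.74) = 3.57*c^5 + 0.49*c^4 - 7.65*c^3 - 2.57*c^2 - 1.61*c + 0.79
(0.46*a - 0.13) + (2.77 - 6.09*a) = 2.64 - 5.63*a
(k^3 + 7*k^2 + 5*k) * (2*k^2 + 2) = 2*k^5 + 14*k^4 + 12*k^3 + 14*k^2 + 10*k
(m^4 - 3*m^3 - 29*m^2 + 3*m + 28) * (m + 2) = m^5 - m^4 - 35*m^3 - 55*m^2 + 34*m + 56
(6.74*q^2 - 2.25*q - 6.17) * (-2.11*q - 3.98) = -14.2214*q^3 - 22.0777*q^2 + 21.9737*q + 24.5566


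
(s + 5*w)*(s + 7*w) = s^2 + 12*s*w + 35*w^2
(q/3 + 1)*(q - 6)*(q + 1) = q^3/3 - 2*q^2/3 - 7*q - 6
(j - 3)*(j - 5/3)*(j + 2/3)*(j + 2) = j^4 - 2*j^3 - 55*j^2/9 + 64*j/9 + 20/3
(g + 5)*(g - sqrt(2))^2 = g^3 - 2*sqrt(2)*g^2 + 5*g^2 - 10*sqrt(2)*g + 2*g + 10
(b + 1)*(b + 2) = b^2 + 3*b + 2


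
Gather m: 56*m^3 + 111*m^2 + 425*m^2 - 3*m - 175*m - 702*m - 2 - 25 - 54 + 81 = 56*m^3 + 536*m^2 - 880*m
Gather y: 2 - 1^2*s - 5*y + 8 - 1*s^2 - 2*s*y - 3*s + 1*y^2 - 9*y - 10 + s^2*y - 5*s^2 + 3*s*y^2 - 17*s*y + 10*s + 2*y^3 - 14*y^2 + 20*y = -6*s^2 + 6*s + 2*y^3 + y^2*(3*s - 13) + y*(s^2 - 19*s + 6)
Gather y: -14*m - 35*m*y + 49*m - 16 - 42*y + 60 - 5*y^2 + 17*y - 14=35*m - 5*y^2 + y*(-35*m - 25) + 30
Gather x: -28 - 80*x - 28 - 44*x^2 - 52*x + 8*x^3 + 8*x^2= 8*x^3 - 36*x^2 - 132*x - 56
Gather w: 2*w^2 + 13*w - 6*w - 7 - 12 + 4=2*w^2 + 7*w - 15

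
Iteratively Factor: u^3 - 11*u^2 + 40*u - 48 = (u - 4)*(u^2 - 7*u + 12) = (u - 4)^2*(u - 3)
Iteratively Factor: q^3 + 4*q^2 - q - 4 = (q + 4)*(q^2 - 1) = (q + 1)*(q + 4)*(q - 1)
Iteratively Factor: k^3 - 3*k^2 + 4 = (k - 2)*(k^2 - k - 2) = (k - 2)*(k + 1)*(k - 2)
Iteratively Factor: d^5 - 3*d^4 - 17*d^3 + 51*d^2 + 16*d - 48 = (d - 3)*(d^4 - 17*d^2 + 16) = (d - 4)*(d - 3)*(d^3 + 4*d^2 - d - 4) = (d - 4)*(d - 3)*(d + 1)*(d^2 + 3*d - 4) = (d - 4)*(d - 3)*(d - 1)*(d + 1)*(d + 4)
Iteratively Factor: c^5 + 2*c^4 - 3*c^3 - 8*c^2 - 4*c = (c)*(c^4 + 2*c^3 - 3*c^2 - 8*c - 4) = c*(c + 1)*(c^3 + c^2 - 4*c - 4) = c*(c + 1)*(c + 2)*(c^2 - c - 2) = c*(c - 2)*(c + 1)*(c + 2)*(c + 1)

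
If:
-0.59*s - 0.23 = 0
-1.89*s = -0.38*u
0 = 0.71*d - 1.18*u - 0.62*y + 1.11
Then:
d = 0.873239436619718*y - 4.78576723498888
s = -0.39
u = -1.94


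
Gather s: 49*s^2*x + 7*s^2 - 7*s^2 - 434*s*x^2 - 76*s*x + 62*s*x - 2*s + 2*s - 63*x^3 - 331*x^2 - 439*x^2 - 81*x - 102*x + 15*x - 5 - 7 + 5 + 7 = 49*s^2*x + s*(-434*x^2 - 14*x) - 63*x^3 - 770*x^2 - 168*x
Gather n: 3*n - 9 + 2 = 3*n - 7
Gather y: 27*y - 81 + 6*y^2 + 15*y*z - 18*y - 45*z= 6*y^2 + y*(15*z + 9) - 45*z - 81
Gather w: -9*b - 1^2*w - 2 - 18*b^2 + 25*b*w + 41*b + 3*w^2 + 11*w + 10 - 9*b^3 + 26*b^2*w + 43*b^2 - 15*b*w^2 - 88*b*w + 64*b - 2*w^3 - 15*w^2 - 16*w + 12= -9*b^3 + 25*b^2 + 96*b - 2*w^3 + w^2*(-15*b - 12) + w*(26*b^2 - 63*b - 6) + 20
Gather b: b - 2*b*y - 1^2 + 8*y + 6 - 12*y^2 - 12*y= b*(1 - 2*y) - 12*y^2 - 4*y + 5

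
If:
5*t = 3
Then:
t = 3/5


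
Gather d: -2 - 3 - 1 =-6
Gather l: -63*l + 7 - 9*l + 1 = 8 - 72*l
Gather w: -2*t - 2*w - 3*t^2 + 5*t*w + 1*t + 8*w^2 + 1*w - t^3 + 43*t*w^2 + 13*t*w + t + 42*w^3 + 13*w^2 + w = -t^3 - 3*t^2 + 18*t*w + 42*w^3 + w^2*(43*t + 21)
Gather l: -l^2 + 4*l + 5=-l^2 + 4*l + 5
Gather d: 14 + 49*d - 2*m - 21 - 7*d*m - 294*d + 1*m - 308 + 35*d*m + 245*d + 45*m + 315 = 28*d*m + 44*m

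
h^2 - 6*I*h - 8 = (h - 4*I)*(h - 2*I)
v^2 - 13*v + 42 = (v - 7)*(v - 6)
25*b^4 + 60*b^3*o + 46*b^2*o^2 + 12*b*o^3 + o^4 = (b + o)^2*(5*b + o)^2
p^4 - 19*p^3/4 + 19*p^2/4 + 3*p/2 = p*(p - 3)*(p - 2)*(p + 1/4)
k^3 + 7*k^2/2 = k^2*(k + 7/2)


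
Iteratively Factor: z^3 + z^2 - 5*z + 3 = (z - 1)*(z^2 + 2*z - 3) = (z - 1)^2*(z + 3)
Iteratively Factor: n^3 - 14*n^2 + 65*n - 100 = (n - 5)*(n^2 - 9*n + 20) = (n - 5)^2*(n - 4)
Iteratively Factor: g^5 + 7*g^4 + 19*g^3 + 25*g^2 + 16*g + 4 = (g + 1)*(g^4 + 6*g^3 + 13*g^2 + 12*g + 4) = (g + 1)*(g + 2)*(g^3 + 4*g^2 + 5*g + 2) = (g + 1)^2*(g + 2)*(g^2 + 3*g + 2) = (g + 1)^3*(g + 2)*(g + 2)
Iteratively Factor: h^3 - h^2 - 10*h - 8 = (h - 4)*(h^2 + 3*h + 2) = (h - 4)*(h + 1)*(h + 2)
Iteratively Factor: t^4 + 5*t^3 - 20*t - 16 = (t - 2)*(t^3 + 7*t^2 + 14*t + 8) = (t - 2)*(t + 1)*(t^2 + 6*t + 8) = (t - 2)*(t + 1)*(t + 2)*(t + 4)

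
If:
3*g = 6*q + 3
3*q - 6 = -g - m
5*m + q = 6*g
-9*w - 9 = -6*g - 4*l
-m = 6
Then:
No Solution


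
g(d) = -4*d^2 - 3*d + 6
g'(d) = -8*d - 3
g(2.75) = -32.50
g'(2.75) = -25.00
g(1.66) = -10.00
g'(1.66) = -16.28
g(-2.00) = -4.00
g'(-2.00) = 13.00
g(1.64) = -9.68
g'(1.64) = -16.12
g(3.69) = -59.53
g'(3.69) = -32.52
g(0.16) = 5.42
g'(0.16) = -4.28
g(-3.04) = -21.85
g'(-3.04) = 21.32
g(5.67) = -139.61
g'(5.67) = -48.36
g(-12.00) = -534.00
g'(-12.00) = 93.00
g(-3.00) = -21.00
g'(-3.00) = 21.00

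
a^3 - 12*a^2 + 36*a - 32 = (a - 8)*(a - 2)^2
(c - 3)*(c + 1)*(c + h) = c^3 + c^2*h - 2*c^2 - 2*c*h - 3*c - 3*h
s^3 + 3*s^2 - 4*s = s*(s - 1)*(s + 4)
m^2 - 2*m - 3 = (m - 3)*(m + 1)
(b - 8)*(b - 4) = b^2 - 12*b + 32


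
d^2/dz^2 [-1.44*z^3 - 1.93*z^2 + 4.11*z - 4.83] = -8.64*z - 3.86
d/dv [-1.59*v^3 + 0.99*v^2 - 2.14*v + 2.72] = -4.77*v^2 + 1.98*v - 2.14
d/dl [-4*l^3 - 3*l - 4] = -12*l^2 - 3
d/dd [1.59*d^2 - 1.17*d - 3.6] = 3.18*d - 1.17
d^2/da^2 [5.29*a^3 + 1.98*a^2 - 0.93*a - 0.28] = 31.74*a + 3.96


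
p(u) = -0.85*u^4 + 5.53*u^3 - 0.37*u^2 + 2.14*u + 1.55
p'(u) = -3.4*u^3 + 16.59*u^2 - 0.74*u + 2.14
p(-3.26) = -296.95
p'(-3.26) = 298.66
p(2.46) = 55.77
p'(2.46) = 50.10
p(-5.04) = -1275.06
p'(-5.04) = 862.56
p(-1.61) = -31.64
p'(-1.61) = 60.52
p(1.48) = 17.76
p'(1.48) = 26.36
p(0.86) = 6.17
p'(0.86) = 11.61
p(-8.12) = -6696.16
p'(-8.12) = 2922.32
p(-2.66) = -153.40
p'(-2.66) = 185.48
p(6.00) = 93.95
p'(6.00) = -139.46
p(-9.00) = -9655.90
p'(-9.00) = 3831.19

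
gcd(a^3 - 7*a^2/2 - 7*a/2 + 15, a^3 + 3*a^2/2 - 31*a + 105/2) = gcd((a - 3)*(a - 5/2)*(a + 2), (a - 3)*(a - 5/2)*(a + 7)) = a^2 - 11*a/2 + 15/2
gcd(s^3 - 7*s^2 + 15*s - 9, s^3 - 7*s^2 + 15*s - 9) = s^3 - 7*s^2 + 15*s - 9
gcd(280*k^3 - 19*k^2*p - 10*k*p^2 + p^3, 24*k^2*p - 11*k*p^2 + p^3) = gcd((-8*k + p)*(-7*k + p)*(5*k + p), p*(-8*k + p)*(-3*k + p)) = -8*k + p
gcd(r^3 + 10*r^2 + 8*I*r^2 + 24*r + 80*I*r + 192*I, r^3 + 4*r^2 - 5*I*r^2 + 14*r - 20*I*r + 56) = r + 4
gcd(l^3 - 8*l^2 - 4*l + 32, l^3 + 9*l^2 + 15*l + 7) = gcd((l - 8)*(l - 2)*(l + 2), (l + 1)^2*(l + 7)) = 1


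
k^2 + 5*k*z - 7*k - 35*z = (k - 7)*(k + 5*z)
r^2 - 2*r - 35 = (r - 7)*(r + 5)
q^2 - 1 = (q - 1)*(q + 1)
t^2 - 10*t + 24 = (t - 6)*(t - 4)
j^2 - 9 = (j - 3)*(j + 3)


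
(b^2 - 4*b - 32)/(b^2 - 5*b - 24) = (b + 4)/(b + 3)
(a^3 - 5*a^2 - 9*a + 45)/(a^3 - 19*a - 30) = (a - 3)/(a + 2)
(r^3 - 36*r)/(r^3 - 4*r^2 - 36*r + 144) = r/(r - 4)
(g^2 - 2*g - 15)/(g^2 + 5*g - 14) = (g^2 - 2*g - 15)/(g^2 + 5*g - 14)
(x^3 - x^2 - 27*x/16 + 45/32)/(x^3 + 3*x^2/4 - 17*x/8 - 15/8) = (x - 3/4)/(x + 1)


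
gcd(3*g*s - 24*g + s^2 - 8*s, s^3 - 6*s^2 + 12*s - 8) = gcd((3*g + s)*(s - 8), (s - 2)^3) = 1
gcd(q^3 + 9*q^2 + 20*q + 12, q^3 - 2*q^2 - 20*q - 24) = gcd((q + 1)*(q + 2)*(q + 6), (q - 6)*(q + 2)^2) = q + 2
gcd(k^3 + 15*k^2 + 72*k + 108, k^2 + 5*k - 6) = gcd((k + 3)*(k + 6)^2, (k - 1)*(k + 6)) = k + 6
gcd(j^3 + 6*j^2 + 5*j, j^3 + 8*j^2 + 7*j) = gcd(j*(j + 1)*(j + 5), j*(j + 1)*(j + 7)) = j^2 + j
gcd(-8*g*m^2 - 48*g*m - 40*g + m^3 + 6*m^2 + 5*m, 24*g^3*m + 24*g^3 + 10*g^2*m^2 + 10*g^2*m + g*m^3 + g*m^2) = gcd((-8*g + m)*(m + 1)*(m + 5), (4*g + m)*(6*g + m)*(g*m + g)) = m + 1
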